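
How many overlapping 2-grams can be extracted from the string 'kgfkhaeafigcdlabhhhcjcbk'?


String 'kgfkhaeafigcdlabhhhcjcbk' has length L = 24.
Number of overlapping n-grams = L - n + 1
Substituting: 24 - 2 + 1 = 23

23


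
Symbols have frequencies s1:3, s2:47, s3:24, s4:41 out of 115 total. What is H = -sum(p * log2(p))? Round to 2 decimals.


Computing entropy H = -sum(p_i * log2(p_i)):
  s1: p = 3/115 = 0.0261, -p*log2(p) = 0.1372
  s2: p = 47/115 = 0.4087, -p*log2(p) = 0.5276
  s3: p = 24/115 = 0.2087, -p*log2(p) = 0.4718
  s4: p = 41/115 = 0.3565, -p*log2(p) = 0.5305
H = sum of terms = 1.6671
Rounded to 2 decimals: 1.67

1.67


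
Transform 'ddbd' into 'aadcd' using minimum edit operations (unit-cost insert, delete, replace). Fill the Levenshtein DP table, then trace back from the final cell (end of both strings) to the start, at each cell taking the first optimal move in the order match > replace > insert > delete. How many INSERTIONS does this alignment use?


Edit distance = 3. Backtracking from cell (4, 5) with preference match > replace > insert > delete,
then listing the resulting alignment 'ddbd' -> 'aadcd' left to right:
  Step 1: insert 'a' [insertion #1]
  Step 2: replace d->a
  Step 3: keep 'd'
  Step 4: replace b->c
  Step 5: keep 'd'
Total insertions: 1

1


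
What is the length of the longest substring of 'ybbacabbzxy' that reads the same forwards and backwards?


Scanning 'ybbacabbzxy' for palindromic substrings.
Substring at positions 1-7: 'bbacabb'.
Check: reverse('bbacabb') = 'bbacabb' -> palindrome confirmed.
Neighbouring characters ('y' / 'z') break symmetry, so it cannot extend further.
No longer palindromic substring exists; longest length = 7

7


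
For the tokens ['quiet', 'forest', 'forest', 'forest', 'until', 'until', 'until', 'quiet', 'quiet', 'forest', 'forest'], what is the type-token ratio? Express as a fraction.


Tokens: 11
Unique types: ('forest', 'quiet', 'until') = 3
TTR = 3/11
Already in lowest terms.

3/11


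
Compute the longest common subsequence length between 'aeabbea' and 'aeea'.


DP table for LCS of 'aeabbea' and 'aeea':
       a  e  e  a
    0  0  0  0  0
  a 0  1  1  1  1
  e 0  1  2  2  2
  a 0  1  2  2  3
  b 0  1  2  2  3
  b 0  1  2  2  3
  e 0  1  2  3  3
  a 0  1  2  3  4
LCS: 'aeea'
LCS length = 4

4


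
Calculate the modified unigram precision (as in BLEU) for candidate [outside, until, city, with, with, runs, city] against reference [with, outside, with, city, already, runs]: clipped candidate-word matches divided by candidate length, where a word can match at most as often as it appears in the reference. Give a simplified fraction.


Reference word counts: {'already': 1, 'city': 1, 'outside': 1, 'runs': 1, 'with': 2}
Checking each candidate word (with clipping):
  'outside' -> in reference (ref count 1, used 1/1) -> match (matches: 1)
  'until' -> not in reference -> no match (matches: 1)
  'city' -> in reference (ref count 1, used 1/1) -> match (matches: 2)
  'with' -> in reference (ref count 2, used 1/2) -> match (matches: 3)
  'with' -> in reference (ref count 2, used 2/2) -> match (matches: 4)
  'runs' -> in reference (ref count 1, used 1/1) -> match (matches: 5)
  'city' -> ref count 1 already used up (1/1) -> clipped, no match (matches: 5)
Clipped matches: 5, Candidate length: 7
Precision = 5/7

5/7


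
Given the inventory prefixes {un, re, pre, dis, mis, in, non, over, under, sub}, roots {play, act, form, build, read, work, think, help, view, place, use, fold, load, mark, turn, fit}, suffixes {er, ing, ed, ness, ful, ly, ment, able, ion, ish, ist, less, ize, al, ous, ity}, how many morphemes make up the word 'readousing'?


Segmenting 'readousing' against the inventory:
  'read' -> root (morpheme 1)
  'ous' -> suffix (morpheme 2)
  'ing' -> suffix (morpheme 3)
Total morphemes: 3

3


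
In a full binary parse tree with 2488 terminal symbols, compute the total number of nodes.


Leaf nodes (terminals): 2488
Internal nodes = n - 1 = 2488 - 1 = 2487
Total = leaves + internal = 2488 + 2487 = 4975

4975


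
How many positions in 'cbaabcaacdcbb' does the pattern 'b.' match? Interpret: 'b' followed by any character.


Pattern: b. means 'b' followed by any character.
Scanning 'cbaabcaacdcbb' position-by-position:
  Pos 0: window 'cb' -> no
  Pos 1: window 'ba' -> MATCH
  Pos 2: window 'aa' -> no
  Pos 3: window 'ab' -> no
  Pos 4: window 'bc' -> MATCH
  Pos 5: window 'ca' -> no
  Pos 6: window 'aa' -> no
  Pos 7: window 'ac' -> no
  Pos 8: window 'cd' -> no
  Pos 9: window 'dc' -> no
  Pos 10: window 'cb' -> no
  Pos 11: window 'bb' -> MATCH
  Pos 12: window 'b' -> no
Total matches: 3

3


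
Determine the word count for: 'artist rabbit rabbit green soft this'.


Counting words by splitting on spaces:
  Word 1: 'artist'
  Word 2: 'rabbit'
  Word 3: 'rabbit'
  Word 4: 'green'
  Word 5: 'soft'
  Word 6: 'this'
Total words: 6

6


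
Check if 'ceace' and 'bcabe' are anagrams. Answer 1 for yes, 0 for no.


Sort characters of 'ceace': 'accee'
Sort characters of 'bcabe': 'abbce'
Sorted forms differ -> they are NOT anagrams
Result: 0

0


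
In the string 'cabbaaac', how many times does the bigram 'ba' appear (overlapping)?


Scanning 'cabbaaac' for bigram 'ba':
  Position 0: 'ca' -> no
  Position 1: 'ab' -> no
  Position 2: 'bb' -> no
  Position 3: 'ba' -> MATCH
  Position 4: 'aa' -> no
  Position 5: 'aa' -> no
  Position 6: 'ac' -> no
Total matches: 1

1


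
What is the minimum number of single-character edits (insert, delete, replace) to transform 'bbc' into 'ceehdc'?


Building DP table for s1='bbc' (len 3) and s2='ceehdc' (len 6):
       c  e  e  h  d  c
    0  1  2  3  4  5  6
  b 1  1  2  3  4  5  6
  b 2  2  2  3  4  5  6
  c 3  2  3  3  4  5  5
Edit distance = dp[3][6] = 5

5


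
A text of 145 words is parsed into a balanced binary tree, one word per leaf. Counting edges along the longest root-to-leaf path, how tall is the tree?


In a balanced binary tree with n leaves the deepest leaf is ceil(log2(n)) edges below the root.
log2(145) = 7.1799
ceil(7.1799) = 8
height (edges) = 8

8


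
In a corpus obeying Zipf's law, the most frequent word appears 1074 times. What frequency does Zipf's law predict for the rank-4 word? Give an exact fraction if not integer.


Zipf's law: freq(rank) = f1 / rank
f1 = 1074, rank = 4
freq = 1074 / 4
GCD(1074, 4) = 2
Simplified: 537/2

537/2


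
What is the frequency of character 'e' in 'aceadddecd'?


Scanning 'aceadddecd' for 'e':
  Position 2: 'e' -> MATCH (count: 1)
  Position 7: 'e' -> MATCH (count: 2)
Total occurrences of 'e': 2

2


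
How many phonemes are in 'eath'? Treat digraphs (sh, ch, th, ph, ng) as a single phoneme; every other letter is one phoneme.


Parsing 'eath' greedily, digraphs first:
  'e' -> vowel phoneme (phonemes so far: 1)
  'a' -> vowel phoneme (phonemes so far: 2)
  'th' -> digraph (1 consonant phoneme) (phonemes so far: 3)
Total phonemes: 3

3


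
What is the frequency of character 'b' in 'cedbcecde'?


Scanning 'cedbcecde' for 'b':
  Position 3: 'b' -> MATCH (count: 1)
Total occurrences of 'b': 1

1


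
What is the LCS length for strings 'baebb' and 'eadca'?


DP table for LCS of 'baebb' and 'eadca':
       e  a  d  c  a
    0  0  0  0  0  0
  b 0  0  0  0  0  0
  a 0  0  1  1  1  1
  e 0  1  1  1  1  1
  b 0  1  1  1  1  1
  b 0  1  1  1  1  1
LCS: 'a'
LCS length = 1

1


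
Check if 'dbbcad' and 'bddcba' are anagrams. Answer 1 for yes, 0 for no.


Sort characters of 'dbbcad': 'abbcdd'
Sort characters of 'bddcba': 'abbcdd'
Sorted forms match -> they ARE anagrams
Result: 1

1


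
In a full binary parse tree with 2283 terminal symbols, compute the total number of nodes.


Leaf nodes (terminals): 2283
Internal nodes = n - 1 = 2283 - 1 = 2282
Total = leaves + internal = 2283 + 2282 = 4565

4565


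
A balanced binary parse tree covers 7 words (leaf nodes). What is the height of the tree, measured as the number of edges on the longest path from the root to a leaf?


In a balanced binary tree with n leaves the deepest leaf is ceil(log2(n)) edges below the root.
log2(7) = 2.8074
ceil(2.8074) = 3
height (edges) = 3

3


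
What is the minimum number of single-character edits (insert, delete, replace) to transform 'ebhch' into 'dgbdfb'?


Building DP table for s1='ebhch' (len 5) and s2='dgbdfb' (len 6):
       d  g  b  d  f  b
    0  1  2  3  4  5  6
  e 1  1  2  3  4  5  6
  b 2  2  2  2  3  4  5
  h 3  3  3  3  3  4  5
  c 4  4  4  4  4  4  5
  h 5  5  5  5  5  5  5
Edit distance = dp[5][6] = 5

5


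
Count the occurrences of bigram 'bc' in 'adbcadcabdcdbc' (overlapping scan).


Scanning 'adbcadcabdcdbc' for bigram 'bc':
  Position 0: 'ad' -> no
  Position 1: 'db' -> no
  Position 2: 'bc' -> MATCH
  Position 3: 'ca' -> no
  Position 4: 'ad' -> no
  Position 5: 'dc' -> no
  Position 6: 'ca' -> no
  Position 7: 'ab' -> no
  Position 8: 'bd' -> no
  Position 9: 'dc' -> no
  Position 10: 'cd' -> no
  Position 11: 'db' -> no
  Position 12: 'bc' -> MATCH
Total matches: 2

2


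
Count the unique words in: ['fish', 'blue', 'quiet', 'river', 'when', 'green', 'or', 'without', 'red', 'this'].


Listing all tokens and tracking unique types:
  Token 1: 'fish' -> NEW (unique so far: 1)
  Token 2: 'blue' -> NEW (unique so far: 2)
  Token 3: 'quiet' -> NEW (unique so far: 3)
  Token 4: 'river' -> NEW (unique so far: 4)
  Token 5: 'when' -> NEW (unique so far: 5)
  Token 6: 'green' -> NEW (unique so far: 6)
  Token 7: 'or' -> NEW (unique so far: 7)
  Token 8: 'without' -> NEW (unique so far: 8)
  Token 9: 'red' -> NEW (unique so far: 9)
  Token 10: 'this' -> NEW (unique so far: 10)
Unique types: ('blue', 'fish', 'green', 'or', 'quiet', 'red', 'river', 'this', 'when', 'without')
Vocabulary size: 10

10


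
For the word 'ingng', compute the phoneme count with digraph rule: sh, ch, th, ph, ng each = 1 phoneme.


Parsing 'ingng' greedily, digraphs first:
  'i' -> vowel phoneme (phonemes so far: 1)
  'ng' -> digraph (1 consonant phoneme) (phonemes so far: 2)
  'ng' -> digraph (1 consonant phoneme) (phonemes so far: 3)
Total phonemes: 3

3


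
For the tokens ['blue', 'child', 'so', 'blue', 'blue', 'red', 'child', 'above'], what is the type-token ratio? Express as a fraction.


Tokens: 8
Unique types: ('above', 'blue', 'child', 'red', 'so') = 5
TTR = 5/8
Already in lowest terms.

5/8


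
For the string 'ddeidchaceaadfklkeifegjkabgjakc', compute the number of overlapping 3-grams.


String 'ddeidchaceaadfklkeifegjkabgjakc' has length L = 31.
Number of overlapping n-grams = L - n + 1
Substituting: 31 - 3 + 1 = 29

29


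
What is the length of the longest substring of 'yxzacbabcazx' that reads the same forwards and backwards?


Scanning 'yxzacbabcazx' for palindromic substrings.
Substring at positions 1-11: 'xzacbabcazx'.
Check: reverse('xzacbabcazx') = 'xzacbabcazx' -> palindrome confirmed.
Neighbouring characters ('y' / '-') break symmetry, so it cannot extend further.
No longer palindromic substring exists; longest length = 11

11


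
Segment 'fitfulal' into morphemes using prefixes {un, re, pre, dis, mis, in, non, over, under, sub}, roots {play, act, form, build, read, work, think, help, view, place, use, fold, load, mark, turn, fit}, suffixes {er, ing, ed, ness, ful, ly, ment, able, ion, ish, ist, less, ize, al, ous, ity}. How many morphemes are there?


Segmenting 'fitfulal' against the inventory:
  'fit' -> root (morpheme 1)
  'ful' -> suffix (morpheme 2)
  'al' -> suffix (morpheme 3)
Total morphemes: 3

3


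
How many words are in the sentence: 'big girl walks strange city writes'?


Counting words by splitting on spaces:
  Word 1: 'big'
  Word 2: 'girl'
  Word 3: 'walks'
  Word 4: 'strange'
  Word 5: 'city'
  Word 6: 'writes'
Total words: 6

6


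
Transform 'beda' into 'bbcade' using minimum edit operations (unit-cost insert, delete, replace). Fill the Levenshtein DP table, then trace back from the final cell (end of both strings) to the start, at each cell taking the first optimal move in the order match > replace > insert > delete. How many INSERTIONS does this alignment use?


Edit distance = 4. Backtracking from cell (4, 6) with preference match > replace > insert > delete,
then listing the resulting alignment 'beda' -> 'bbcade' left to right:
  Step 1: insert 'b' [insertion #1]
  Step 2: keep 'b'
  Step 3: insert 'c' [insertion #2]
  Step 4: replace e->a
  Step 5: keep 'd'
  Step 6: replace a->e
Total insertions: 2

2


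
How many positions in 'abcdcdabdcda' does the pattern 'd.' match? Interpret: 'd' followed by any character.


Pattern: d. means 'd' followed by any character.
Scanning 'abcdcdabdcda' position-by-position:
  Pos 0: window 'ab' -> no
  Pos 1: window 'bc' -> no
  Pos 2: window 'cd' -> no
  Pos 3: window 'dc' -> MATCH
  Pos 4: window 'cd' -> no
  Pos 5: window 'da' -> MATCH
  Pos 6: window 'ab' -> no
  Pos 7: window 'bd' -> no
  Pos 8: window 'dc' -> MATCH
  Pos 9: window 'cd' -> no
  Pos 10: window 'da' -> MATCH
  Pos 11: window 'a' -> no
Total matches: 4

4


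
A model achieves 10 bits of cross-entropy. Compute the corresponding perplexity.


Perplexity formula: PP = 2^H
H = 10
PP = 2^10
PP = 2^10 = 1024

1024


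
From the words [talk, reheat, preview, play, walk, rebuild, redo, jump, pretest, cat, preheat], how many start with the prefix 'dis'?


Checking each word for prefix 'dis':
  'talk' -> no (count: 0)
  'reheat' -> no (count: 0)
  'preview' -> no (count: 0)
  'play' -> no (count: 0)
  'walk' -> no (count: 0)
  'rebuild' -> no (count: 0)
  'redo' -> no (count: 0)
  'jump' -> no (count: 0)
  'pretest' -> no (count: 0)
  'cat' -> no (count: 0)
  'preheat' -> no (count: 0)
Total with prefix 'dis': 0

0


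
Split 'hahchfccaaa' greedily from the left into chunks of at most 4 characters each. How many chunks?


'hahchfccaaa' has 11 characters.
Chunking with max size 4:
  Chunk 1: 'hahc' (positions 0-3)
  Chunk 2: 'hfcc' (positions 4-7)
  Chunk 3: 'aaa' (positions 8-10)
Total chunks: ceil(11 / 4) = 3

3


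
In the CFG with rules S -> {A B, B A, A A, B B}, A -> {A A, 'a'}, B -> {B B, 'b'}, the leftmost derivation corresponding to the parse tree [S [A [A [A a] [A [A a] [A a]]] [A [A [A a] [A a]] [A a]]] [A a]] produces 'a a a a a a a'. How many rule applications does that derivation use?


Every bracketed nonterminal node [X ...] in the tree is produced by exactly one rule application.
Reading the tree off as a leftmost derivation:
  Step 1: S  =>  A A   (applied S -> A A)
  Step 2: A A  =>  A A A   (applied A -> A A)
  Step 3: A A A  =>  A A A A   (applied A -> A A)
  Step 4: A A A A  =>  a A A A   (applied A -> a)
  Step 5: a A A A  =>  a A A A A   (applied A -> A A)
  Step 6: a A A A A  =>  a a A A A   (applied A -> a)
  Step 7: a a A A A  =>  a a a A A   (applied A -> a)
  Step 8: a a a A A  =>  a a a A A A   (applied A -> A A)
  Step 9: a a a A A A  =>  a a a A A A A   (applied A -> A A)
  Step 10: a a a A A A A  =>  a a a a A A A   (applied A -> a)
  Step 11: a a a a A A A  =>  a a a a a A A   (applied A -> a)
  Step 12: a a a a a A A  =>  a a a a a a A   (applied A -> a)
  Step 13: a a a a a a A  =>  a a a a a a a   (applied A -> a)
Final yield: a a a a a a a
Total rewrite steps: 13

13


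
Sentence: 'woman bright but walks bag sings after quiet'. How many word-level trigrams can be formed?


Word trigrams from [8] words:
  Trigram 1: (woman bright but)
  Trigram 2: (bright but walks)
  Trigram 3: (but walks bag)
  Trigram 4: (walks bag sings)
  Trigram 5: (bag sings after)
  Trigram 6: (sings after quiet)
Total word trigrams: 8 - 2 = 6

6


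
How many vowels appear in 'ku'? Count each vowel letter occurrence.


Scanning each character of 'ku':
  Position 1: 'k' -> consonant (running count: 0)
  Position 2: 'u' -> vowel (running count: 1)
Total vowels: 1

1


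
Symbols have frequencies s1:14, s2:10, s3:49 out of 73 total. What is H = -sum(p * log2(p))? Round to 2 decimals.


Computing entropy H = -sum(p_i * log2(p_i)):
  s1: p = 14/73 = 0.1918, -p*log2(p) = 0.4569
  s2: p = 10/73 = 0.1370, -p*log2(p) = 0.3929
  s3: p = 49/73 = 0.6712, -p*log2(p) = 0.3860
H = sum of terms = 1.2358
Rounded to 2 decimals: 1.24

1.24


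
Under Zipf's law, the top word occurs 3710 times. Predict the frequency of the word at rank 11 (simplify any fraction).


Zipf's law: freq(rank) = f1 / rank
f1 = 3710, rank = 11
freq = 3710 / 11
GCD(3710, 11) = 1
Simplified: 3710/11

3710/11


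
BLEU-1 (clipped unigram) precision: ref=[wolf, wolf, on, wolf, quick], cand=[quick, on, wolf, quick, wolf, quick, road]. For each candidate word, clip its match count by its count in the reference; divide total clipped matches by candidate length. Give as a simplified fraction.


Reference word counts: {'on': 1, 'quick': 1, 'wolf': 3}
Checking each candidate word (with clipping):
  'quick' -> in reference (ref count 1, used 1/1) -> match (matches: 1)
  'on' -> in reference (ref count 1, used 1/1) -> match (matches: 2)
  'wolf' -> in reference (ref count 3, used 1/3) -> match (matches: 3)
  'quick' -> ref count 1 already used up (1/1) -> clipped, no match (matches: 3)
  'wolf' -> in reference (ref count 3, used 2/3) -> match (matches: 4)
  'quick' -> ref count 1 already used up (1/1) -> clipped, no match (matches: 4)
  'road' -> not in reference -> no match (matches: 4)
Clipped matches: 4, Candidate length: 7
Precision = 4/7

4/7


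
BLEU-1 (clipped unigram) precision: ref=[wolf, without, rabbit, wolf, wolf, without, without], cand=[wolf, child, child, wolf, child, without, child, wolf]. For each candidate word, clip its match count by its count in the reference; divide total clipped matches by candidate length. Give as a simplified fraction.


Reference word counts: {'rabbit': 1, 'without': 3, 'wolf': 3}
Checking each candidate word (with clipping):
  'wolf' -> in reference (ref count 3, used 1/3) -> match (matches: 1)
  'child' -> not in reference -> no match (matches: 1)
  'child' -> not in reference -> no match (matches: 1)
  'wolf' -> in reference (ref count 3, used 2/3) -> match (matches: 2)
  'child' -> not in reference -> no match (matches: 2)
  'without' -> in reference (ref count 3, used 1/3) -> match (matches: 3)
  'child' -> not in reference -> no match (matches: 3)
  'wolf' -> in reference (ref count 3, used 3/3) -> match (matches: 4)
Clipped matches: 4, Candidate length: 8
Precision = 4/8 = 1/2

1/2


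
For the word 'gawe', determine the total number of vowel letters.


Scanning each character of 'gawe':
  Position 1: 'g' -> consonant (running count: 0)
  Position 2: 'a' -> vowel (running count: 1)
  Position 3: 'w' -> consonant (running count: 1)
  Position 4: 'e' -> vowel (running count: 2)
Total vowels: 2

2


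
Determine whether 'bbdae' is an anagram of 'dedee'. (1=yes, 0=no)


Sort characters of 'bbdae': 'abbde'
Sort characters of 'dedee': 'ddeee'
Sorted forms differ -> they are NOT anagrams
Result: 0

0


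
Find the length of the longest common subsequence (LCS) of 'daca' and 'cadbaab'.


DP table for LCS of 'daca' and 'cadbaab':
       c  a  d  b  a  a  b
    0  0  0  0  0  0  0  0
  d 0  0  0  1  1  1  1  1
  a 0  0  1  1  1  2  2  2
  c 0  1  1  1  1  2  2  2
  a 0  1  2  2  2  2  3  3
LCS: 'daa'
LCS length = 3

3


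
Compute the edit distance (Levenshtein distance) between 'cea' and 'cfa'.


Building DP table for s1='cea' (len 3) and s2='cfa' (len 3):
       c  f  a
    0  1  2  3
  c 1  0  1  2
  e 2  1  1  2
  a 3  2  2  1
Edit distance = dp[3][3] = 1

1


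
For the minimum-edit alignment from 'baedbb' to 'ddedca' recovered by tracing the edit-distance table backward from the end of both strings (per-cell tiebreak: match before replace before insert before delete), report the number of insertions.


Edit distance = 4. Backtracking from cell (6, 6) with preference match > replace > insert > delete,
then listing the resulting alignment 'baedbb' -> 'ddedca' left to right:
  Step 1: replace b->d
  Step 2: replace a->d
  Step 3: keep 'e'
  Step 4: keep 'd'
  Step 5: replace b->c
  Step 6: replace b->a
Total insertions: 0

0


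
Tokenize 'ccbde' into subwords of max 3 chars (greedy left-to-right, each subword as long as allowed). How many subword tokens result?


'ccbde' has 5 characters.
Chunking with max size 3:
  Chunk 1: 'ccb' (positions 0-2)
  Chunk 2: 'de' (positions 3-4)
Total chunks: ceil(5 / 3) = 2

2


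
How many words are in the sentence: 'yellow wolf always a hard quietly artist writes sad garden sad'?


Counting words by splitting on spaces:
  Word 1: 'yellow'
  Word 2: 'wolf'
  Word 3: 'always'
  Word 4: 'a'
  Word 5: 'hard'
  Word 6: 'quietly'
  Word 7: 'artist'
  Word 8: 'writes'
  Word 9: 'sad'
  Word 10: 'garden'
  Word 11: 'sad'
Total words: 11

11


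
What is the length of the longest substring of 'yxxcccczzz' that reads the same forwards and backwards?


Scanning 'yxxcccczzz' for palindromic substrings.
Substring at positions 3-6: 'cccc'.
Check: reverse('cccc') = 'cccc' -> palindrome confirmed.
Neighbouring characters ('x' / 'z') break symmetry, so it cannot extend further.
No longer palindromic substring exists; longest length = 4

4


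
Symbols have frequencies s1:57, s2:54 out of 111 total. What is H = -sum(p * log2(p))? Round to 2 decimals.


Computing entropy H = -sum(p_i * log2(p_i)):
  s1: p = 57/111 = 0.5135, -p*log2(p) = 0.4938
  s2: p = 54/111 = 0.4865, -p*log2(p) = 0.5057
H = sum of terms = 0.9995
Rounded to 2 decimals: 1.00

1.00


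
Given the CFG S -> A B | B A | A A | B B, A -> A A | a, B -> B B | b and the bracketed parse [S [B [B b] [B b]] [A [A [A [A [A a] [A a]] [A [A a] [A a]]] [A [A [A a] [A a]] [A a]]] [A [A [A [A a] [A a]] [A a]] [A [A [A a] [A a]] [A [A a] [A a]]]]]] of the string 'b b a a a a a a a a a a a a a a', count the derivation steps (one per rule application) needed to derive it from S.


Every bracketed nonterminal node [X ...] in the tree is produced by exactly one rule application.
Reading the tree off as a leftmost derivation:
  Step 1: S  =>  B A   (applied S -> B A)
  Step 2: B A  =>  B B A   (applied B -> B B)
  Step 3: B B A  =>  b B A   (applied B -> b)
  Step 4: b B A  =>  b b A   (applied B -> b)
  Step 5: b b A  =>  b b A A   (applied A -> A A)
  Step 6: b b A A  =>  b b A A A   (applied A -> A A)
  Step 7: b b A A A  =>  b b A A A A   (applied A -> A A)
  Step 8: b b A A A A  =>  b b A A A A A   (applied A -> A A)
  Step 9: b b A A A A A  =>  b b a A A A A   (applied A -> a)
  Step 10: b b a A A A A  =>  b b a a A A A   (applied A -> a)
  Step 11: b b a a A A A  =>  b b a a A A A A   (applied A -> A A)
  Step 12: b b a a A A A A  =>  b b a a a A A A   (applied A -> a)
  Step 13: b b a a a A A A  =>  b b a a a a A A   (applied A -> a)
  Step 14: b b a a a a A A  =>  b b a a a a A A A   (applied A -> A A)
  Step 15: b b a a a a A A A  =>  b b a a a a A A A A   (applied A -> A A)
  Step 16: b b a a a a A A A A  =>  b b a a a a a A A A   (applied A -> a)
  Step 17: b b a a a a a A A A  =>  b b a a a a a a A A   (applied A -> a)
  Step 18: b b a a a a a a A A  =>  b b a a a a a a a A   (applied A -> a)
  Step 19: b b a a a a a a a A  =>  b b a a a a a a a A A   (applied A -> A A)
  Step 20: b b a a a a a a a A A  =>  b b a a a a a a a A A A   (applied A -> A A)
  Step 21: b b a a a a a a a A A A  =>  b b a a a a a a a A A A A   (applied A -> A A)
  Step 22: b b a a a a a a a A A A A  =>  b b a a a a a a a a A A A   (applied A -> a)
  Step 23: b b a a a a a a a a A A A  =>  b b a a a a a a a a a A A   (applied A -> a)
  Step 24: b b a a a a a a a a a A A  =>  b b a a a a a a a a a a A   (applied A -> a)
  Step 25: b b a a a a a a a a a a A  =>  b b a a a a a a a a a a A A   (applied A -> A A)
  Step 26: b b a a a a a a a a a a A A  =>  b b a a a a a a a a a a A A A   (applied A -> A A)
  Step 27: b b a a a a a a a a a a A A A  =>  b b a a a a a a a a a a a A A   (applied A -> a)
  Step 28: b b a a a a a a a a a a a A A  =>  b b a a a a a a a a a a a a A   (applied A -> a)
  Step 29: b b a a a a a a a a a a a a A  =>  b b a a a a a a a a a a a a A A   (applied A -> A A)
  Step 30: b b a a a a a a a a a a a a A A  =>  b b a a a a a a a a a a a a a A   (applied A -> a)
  Step 31: b b a a a a a a a a a a a a a A  =>  b b a a a a a a a a a a a a a a   (applied A -> a)
Final yield: b b a a a a a a a a a a a a a a
Total rewrite steps: 31

31


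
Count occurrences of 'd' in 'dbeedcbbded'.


Scanning 'dbeedcbbded' for 'd':
  Position 0: 'd' -> MATCH (count: 1)
  Position 4: 'd' -> MATCH (count: 2)
  Position 8: 'd' -> MATCH (count: 3)
  Position 10: 'd' -> MATCH (count: 4)
Total occurrences of 'd': 4

4


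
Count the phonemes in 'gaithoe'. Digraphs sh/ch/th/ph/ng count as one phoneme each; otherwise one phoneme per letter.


Parsing 'gaithoe' greedily, digraphs first:
  'g' -> consonant phoneme (phonemes so far: 1)
  'a' -> vowel phoneme (phonemes so far: 2)
  'i' -> vowel phoneme (phonemes so far: 3)
  'th' -> digraph (1 consonant phoneme) (phonemes so far: 4)
  'o' -> vowel phoneme (phonemes so far: 5)
  'e' -> vowel phoneme (phonemes so far: 6)
Total phonemes: 6

6


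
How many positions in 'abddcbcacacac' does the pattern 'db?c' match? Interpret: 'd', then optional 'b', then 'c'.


Pattern: db?c means 'd', then optional 'b', then 'c'.
Scanning 'abddcbcacacac' position-by-position:
  Pos 0: window 'abd' -> no
  Pos 1: window 'bdd' -> no
  Pos 2: window 'ddc' -> no
  Pos 3: window 'dcb' -> MATCH
  Pos 4: window 'cbc' -> no
  Pos 5: window 'bca' -> no
  Pos 6: window 'cac' -> no
  Pos 7: window 'aca' -> no
  Pos 8: window 'cac' -> no
  Pos 9: window 'aca' -> no
  Pos 10: window 'cac' -> no
  Pos 11: window 'ac' -> no
  Pos 12: window 'c' -> no
Total matches: 1

1


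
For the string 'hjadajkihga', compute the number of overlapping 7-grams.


String 'hjadajkihga' has length L = 11.
Number of overlapping n-grams = L - n + 1
Substituting: 11 - 7 + 1 = 5

5


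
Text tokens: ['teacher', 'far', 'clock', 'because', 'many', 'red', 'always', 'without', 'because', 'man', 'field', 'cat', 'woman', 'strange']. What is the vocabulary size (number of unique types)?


Listing all tokens and tracking unique types:
  Token 1: 'teacher' -> NEW (unique so far: 1)
  Token 2: 'far' -> NEW (unique so far: 2)
  Token 3: 'clock' -> NEW (unique so far: 3)
  Token 4: 'because' -> NEW (unique so far: 4)
  Token 5: 'many' -> NEW (unique so far: 5)
  Token 6: 'red' -> NEW (unique so far: 6)
  Token 7: 'always' -> NEW (unique so far: 7)
  Token 8: 'without' -> NEW (unique so far: 8)
  Token 9: 'because' -> duplicate (unique so far: 8)
  Token 10: 'man' -> NEW (unique so far: 9)
  Token 11: 'field' -> NEW (unique so far: 10)
  Token 12: 'cat' -> NEW (unique so far: 11)
  Token 13: 'woman' -> NEW (unique so far: 12)
  Token 14: 'strange' -> NEW (unique so far: 13)
Unique types: ('always', 'because', 'cat', 'clock', 'far', 'field', 'man', 'many', 'red', 'strange', 'teacher', 'without', 'woman')
Vocabulary size: 13

13


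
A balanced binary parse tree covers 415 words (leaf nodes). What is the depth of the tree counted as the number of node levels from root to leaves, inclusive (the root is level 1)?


In a balanced binary tree with n leaves the deepest leaf is ceil(log2(n)) edges below the root,
so counting node levels inclusive of root and leaves gives ceil(log2(n)) + 1 levels.
log2(415) = 8.6970
ceil(8.6970) = 9
levels = 9 + 1 = 10

10


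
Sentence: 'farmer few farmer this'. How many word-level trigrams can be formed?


Word trigrams from [4] words:
  Trigram 1: (farmer few farmer)
  Trigram 2: (few farmer this)
Total word trigrams: 4 - 2 = 2

2


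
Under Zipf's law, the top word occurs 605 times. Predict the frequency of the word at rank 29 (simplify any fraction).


Zipf's law: freq(rank) = f1 / rank
f1 = 605, rank = 29
freq = 605 / 29
GCD(605, 29) = 1
Simplified: 605/29

605/29


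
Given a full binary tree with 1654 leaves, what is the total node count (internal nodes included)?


Leaf nodes (terminals): 1654
Internal nodes = n - 1 = 1654 - 1 = 1653
Total = leaves + internal = 1654 + 1653 = 3307

3307


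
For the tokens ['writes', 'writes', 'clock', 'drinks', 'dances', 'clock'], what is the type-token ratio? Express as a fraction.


Tokens: 6
Unique types: ('clock', 'dances', 'drinks', 'writes') = 4
TTR = 4/6
Simplify: divide both by 2 -> 2/3
TTR = 2/3

2/3


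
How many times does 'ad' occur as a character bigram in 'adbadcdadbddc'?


Scanning 'adbadcdadbddc' for bigram 'ad':
  Position 0: 'ad' -> MATCH
  Position 1: 'db' -> no
  Position 2: 'ba' -> no
  Position 3: 'ad' -> MATCH
  Position 4: 'dc' -> no
  Position 5: 'cd' -> no
  Position 6: 'da' -> no
  Position 7: 'ad' -> MATCH
  Position 8: 'db' -> no
  Position 9: 'bd' -> no
  Position 10: 'dd' -> no
  Position 11: 'dc' -> no
Total matches: 3

3


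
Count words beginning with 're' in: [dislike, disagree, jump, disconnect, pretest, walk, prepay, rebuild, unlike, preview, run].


Checking each word for prefix 're':
  'dislike' -> no (count: 0)
  'disagree' -> no (count: 0)
  'jump' -> no (count: 0)
  'disconnect' -> no (count: 0)
  'pretest' -> no (count: 0)
  'walk' -> no (count: 0)
  'prepay' -> no (count: 0)
  'rebuild' -> YES, starts with 're' (count: 1)
  'unlike' -> no (count: 1)
  'preview' -> no (count: 1)
  'run' -> no (count: 1)
Total with prefix 're': 1

1


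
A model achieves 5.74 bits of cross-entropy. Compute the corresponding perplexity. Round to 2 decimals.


Perplexity formula: PP = 2^H
H = 5.74
PP = 2^5.74
Decompose: 2^5.74 = 2^5 * 2^0.74
2^5 = 32, 2^0.74 ~ 1.6701758
PP ~ 32 * 1.6701758 = 53.4456256
Rounded to 2 decimals: 53.45

53.45


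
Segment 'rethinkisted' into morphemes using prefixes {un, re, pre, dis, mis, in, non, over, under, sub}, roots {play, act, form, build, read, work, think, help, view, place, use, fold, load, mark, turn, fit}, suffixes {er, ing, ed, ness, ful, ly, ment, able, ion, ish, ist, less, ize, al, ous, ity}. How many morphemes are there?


Segmenting 'rethinkisted' against the inventory:
  're' -> prefix (morpheme 1)
  'think' -> root (morpheme 2)
  'ist' -> suffix (morpheme 3)
  'ed' -> suffix (morpheme 4)
Total morphemes: 4

4


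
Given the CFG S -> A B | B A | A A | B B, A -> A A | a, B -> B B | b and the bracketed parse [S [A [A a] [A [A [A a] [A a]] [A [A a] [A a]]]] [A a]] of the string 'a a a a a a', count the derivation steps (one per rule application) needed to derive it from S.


Every bracketed nonterminal node [X ...] in the tree is produced by exactly one rule application.
Reading the tree off as a leftmost derivation:
  Step 1: S  =>  A A   (applied S -> A A)
  Step 2: A A  =>  A A A   (applied A -> A A)
  Step 3: A A A  =>  a A A   (applied A -> a)
  Step 4: a A A  =>  a A A A   (applied A -> A A)
  Step 5: a A A A  =>  a A A A A   (applied A -> A A)
  Step 6: a A A A A  =>  a a A A A   (applied A -> a)
  Step 7: a a A A A  =>  a a a A A   (applied A -> a)
  Step 8: a a a A A  =>  a a a A A A   (applied A -> A A)
  Step 9: a a a A A A  =>  a a a a A A   (applied A -> a)
  Step 10: a a a a A A  =>  a a a a a A   (applied A -> a)
  Step 11: a a a a a A  =>  a a a a a a   (applied A -> a)
Final yield: a a a a a a
Total rewrite steps: 11

11


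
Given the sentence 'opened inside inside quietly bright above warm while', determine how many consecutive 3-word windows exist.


Word trigrams from [8] words:
  Trigram 1: (opened inside inside)
  Trigram 2: (inside inside quietly)
  Trigram 3: (inside quietly bright)
  Trigram 4: (quietly bright above)
  Trigram 5: (bright above warm)
  Trigram 6: (above warm while)
Total word trigrams: 8 - 2 = 6

6


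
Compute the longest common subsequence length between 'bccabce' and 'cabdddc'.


DP table for LCS of 'bccabce' and 'cabdddc':
       c  a  b  d  d  d  c
    0  0  0  0  0  0  0  0
  b 0  0  0  1  1  1  1  1
  c 0  1  1  1  1  1  1  2
  c 0  1  1  1  1  1  1  2
  a 0  1  2  2  2  2  2  2
  b 0  1  2  3  3  3  3  3
  c 0  1  2  3  3  3  3  4
  e 0  1  2  3  3  3  3  4
LCS: 'cabc'
LCS length = 4

4


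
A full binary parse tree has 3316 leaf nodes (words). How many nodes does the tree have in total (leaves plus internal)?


Leaf nodes (terminals): 3316
Internal nodes = n - 1 = 3316 - 1 = 3315
Total = leaves + internal = 3316 + 3315 = 6631

6631


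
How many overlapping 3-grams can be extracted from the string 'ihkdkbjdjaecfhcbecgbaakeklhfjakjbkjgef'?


String 'ihkdkbjdjaecfhcbecgbaakeklhfjakjbkjgef' has length L = 38.
Number of overlapping n-grams = L - n + 1
Substituting: 38 - 3 + 1 = 36

36


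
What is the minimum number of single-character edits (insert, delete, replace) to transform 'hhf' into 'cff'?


Building DP table for s1='hhf' (len 3) and s2='cff' (len 3):
       c  f  f
    0  1  2  3
  h 1  1  2  3
  h 2  2  2  3
  f 3  3  2  2
Edit distance = dp[3][3] = 2

2


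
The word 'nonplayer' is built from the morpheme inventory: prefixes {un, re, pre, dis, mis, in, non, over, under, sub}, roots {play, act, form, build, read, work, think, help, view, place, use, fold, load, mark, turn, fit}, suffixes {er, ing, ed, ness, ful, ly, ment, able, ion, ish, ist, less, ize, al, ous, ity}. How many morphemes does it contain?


Segmenting 'nonplayer' against the inventory:
  'non' -> prefix (morpheme 1)
  'play' -> root (morpheme 2)
  'er' -> suffix (morpheme 3)
Total morphemes: 3

3


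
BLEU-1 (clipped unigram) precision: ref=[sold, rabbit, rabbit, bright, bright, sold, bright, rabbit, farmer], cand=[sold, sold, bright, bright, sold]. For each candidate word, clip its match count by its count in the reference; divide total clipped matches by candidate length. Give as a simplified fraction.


Reference word counts: {'bright': 3, 'farmer': 1, 'rabbit': 3, 'sold': 2}
Checking each candidate word (with clipping):
  'sold' -> in reference (ref count 2, used 1/2) -> match (matches: 1)
  'sold' -> in reference (ref count 2, used 2/2) -> match (matches: 2)
  'bright' -> in reference (ref count 3, used 1/3) -> match (matches: 3)
  'bright' -> in reference (ref count 3, used 2/3) -> match (matches: 4)
  'sold' -> ref count 2 already used up (2/2) -> clipped, no match (matches: 4)
Clipped matches: 4, Candidate length: 5
Precision = 4/5

4/5


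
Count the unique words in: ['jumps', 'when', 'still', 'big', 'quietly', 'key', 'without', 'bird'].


Listing all tokens and tracking unique types:
  Token 1: 'jumps' -> NEW (unique so far: 1)
  Token 2: 'when' -> NEW (unique so far: 2)
  Token 3: 'still' -> NEW (unique so far: 3)
  Token 4: 'big' -> NEW (unique so far: 4)
  Token 5: 'quietly' -> NEW (unique so far: 5)
  Token 6: 'key' -> NEW (unique so far: 6)
  Token 7: 'without' -> NEW (unique so far: 7)
  Token 8: 'bird' -> NEW (unique so far: 8)
Unique types: ('big', 'bird', 'jumps', 'key', 'quietly', 'still', 'when', 'without')
Vocabulary size: 8

8


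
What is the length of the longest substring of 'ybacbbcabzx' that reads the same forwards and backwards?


Scanning 'ybacbbcabzx' for palindromic substrings.
Substring at positions 1-8: 'bacbbcab'.
Check: reverse('bacbbcab') = 'bacbbcab' -> palindrome confirmed.
Neighbouring characters ('y' / 'z') break symmetry, so it cannot extend further.
No longer palindromic substring exists; longest length = 8

8


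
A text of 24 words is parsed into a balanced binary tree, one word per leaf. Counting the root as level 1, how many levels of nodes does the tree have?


In a balanced binary tree with n leaves the deepest leaf is ceil(log2(n)) edges below the root,
so counting node levels inclusive of root and leaves gives ceil(log2(n)) + 1 levels.
log2(24) = 4.5850
ceil(4.5850) = 5
levels = 5 + 1 = 6

6


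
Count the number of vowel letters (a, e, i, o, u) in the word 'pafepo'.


Scanning each character of 'pafepo':
  Position 1: 'p' -> consonant (running count: 0)
  Position 2: 'a' -> vowel (running count: 1)
  Position 3: 'f' -> consonant (running count: 1)
  Position 4: 'e' -> vowel (running count: 2)
  Position 5: 'p' -> consonant (running count: 2)
  Position 6: 'o' -> vowel (running count: 3)
Total vowels: 3

3


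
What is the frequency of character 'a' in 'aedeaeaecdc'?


Scanning 'aedeaeaecdc' for 'a':
  Position 0: 'a' -> MATCH (count: 1)
  Position 4: 'a' -> MATCH (count: 2)
  Position 6: 'a' -> MATCH (count: 3)
Total occurrences of 'a': 3

3


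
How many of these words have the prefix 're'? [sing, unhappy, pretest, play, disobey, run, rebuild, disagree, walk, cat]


Checking each word for prefix 're':
  'sing' -> no (count: 0)
  'unhappy' -> no (count: 0)
  'pretest' -> no (count: 0)
  'play' -> no (count: 0)
  'disobey' -> no (count: 0)
  'run' -> no (count: 0)
  'rebuild' -> YES, starts with 're' (count: 1)
  'disagree' -> no (count: 1)
  'walk' -> no (count: 1)
  'cat' -> no (count: 1)
Total with prefix 're': 1

1


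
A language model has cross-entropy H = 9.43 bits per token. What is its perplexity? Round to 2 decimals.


Perplexity formula: PP = 2^H
H = 9.43
PP = 2^9.43
Decompose: 2^9.43 = 2^9 * 2^0.43
2^9 = 512, 2^0.43 ~ 1.3472336
PP ~ 512 * 1.3472336 = 689.7836032
Rounded to 2 decimals: 689.78

689.78


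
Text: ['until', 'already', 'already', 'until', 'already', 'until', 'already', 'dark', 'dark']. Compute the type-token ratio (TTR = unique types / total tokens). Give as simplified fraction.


Tokens: 9
Unique types: ('already', 'dark', 'until') = 3
TTR = 3/9
Simplify: divide both by 3 -> 1/3
TTR = 1/3

1/3


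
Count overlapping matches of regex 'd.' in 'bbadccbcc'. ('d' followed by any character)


Pattern: d. means 'd' followed by any character.
Scanning 'bbadccbcc' position-by-position:
  Pos 0: window 'bb' -> no
  Pos 1: window 'ba' -> no
  Pos 2: window 'ad' -> no
  Pos 3: window 'dc' -> MATCH
  Pos 4: window 'cc' -> no
  Pos 5: window 'cb' -> no
  Pos 6: window 'bc' -> no
  Pos 7: window 'cc' -> no
  Pos 8: window 'c' -> no
Total matches: 1

1


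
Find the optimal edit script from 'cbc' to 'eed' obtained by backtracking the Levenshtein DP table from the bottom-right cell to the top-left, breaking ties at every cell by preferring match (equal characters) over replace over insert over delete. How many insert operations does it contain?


Edit distance = 3. Backtracking from cell (3, 3) with preference match > replace > insert > delete,
then listing the resulting alignment 'cbc' -> 'eed' left to right:
  Step 1: replace c->e
  Step 2: replace b->e
  Step 3: replace c->d
Total insertions: 0

0


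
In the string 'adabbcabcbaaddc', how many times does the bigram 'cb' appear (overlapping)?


Scanning 'adabbcabcbaaddc' for bigram 'cb':
  Position 0: 'ad' -> no
  Position 1: 'da' -> no
  Position 2: 'ab' -> no
  Position 3: 'bb' -> no
  Position 4: 'bc' -> no
  Position 5: 'ca' -> no
  Position 6: 'ab' -> no
  Position 7: 'bc' -> no
  Position 8: 'cb' -> MATCH
  Position 9: 'ba' -> no
  Position 10: 'aa' -> no
  Position 11: 'ad' -> no
  Position 12: 'dd' -> no
  Position 13: 'dc' -> no
Total matches: 1

1


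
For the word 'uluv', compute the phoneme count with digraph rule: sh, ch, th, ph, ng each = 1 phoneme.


Parsing 'uluv' greedily, digraphs first:
  'u' -> vowel phoneme (phonemes so far: 1)
  'l' -> consonant phoneme (phonemes so far: 2)
  'u' -> vowel phoneme (phonemes so far: 3)
  'v' -> consonant phoneme (phonemes so far: 4)
Total phonemes: 4

4


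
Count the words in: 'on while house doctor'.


Counting words by splitting on spaces:
  Word 1: 'on'
  Word 2: 'while'
  Word 3: 'house'
  Word 4: 'doctor'
Total words: 4

4


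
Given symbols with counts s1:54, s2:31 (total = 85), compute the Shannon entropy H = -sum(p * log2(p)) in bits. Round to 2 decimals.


Computing entropy H = -sum(p_i * log2(p_i)):
  s1: p = 54/85 = 0.6353, -p*log2(p) = 0.4158
  s2: p = 31/85 = 0.3647, -p*log2(p) = 0.5307
H = sum of terms = 0.9465
Rounded to 2 decimals: 0.95

0.95


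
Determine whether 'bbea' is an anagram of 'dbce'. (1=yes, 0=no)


Sort characters of 'bbea': 'abbe'
Sort characters of 'dbce': 'bcde'
Sorted forms differ -> they are NOT anagrams
Result: 0

0
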